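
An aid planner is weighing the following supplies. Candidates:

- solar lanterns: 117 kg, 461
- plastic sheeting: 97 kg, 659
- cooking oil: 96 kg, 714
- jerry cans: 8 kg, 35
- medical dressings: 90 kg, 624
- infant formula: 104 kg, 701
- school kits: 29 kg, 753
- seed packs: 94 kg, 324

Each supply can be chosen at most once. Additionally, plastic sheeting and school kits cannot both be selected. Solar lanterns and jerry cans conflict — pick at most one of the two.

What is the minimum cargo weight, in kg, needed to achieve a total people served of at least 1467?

125

Minimise kg subject to total people served ≥ 1467.
cooking oil + school kits reaches 1467 using 125 kg.
Below 125 kg the best achievable stays under 1467.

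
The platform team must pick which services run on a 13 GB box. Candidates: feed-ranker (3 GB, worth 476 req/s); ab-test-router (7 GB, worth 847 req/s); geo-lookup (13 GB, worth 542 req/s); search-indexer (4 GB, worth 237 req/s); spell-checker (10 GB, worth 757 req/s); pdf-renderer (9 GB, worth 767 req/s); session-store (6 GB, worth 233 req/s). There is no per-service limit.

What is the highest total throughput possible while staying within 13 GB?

1904

Best packing: 4×feed-ranker — 12 GB, 1904 total.
That's the maximum — no swap from here does better than 1904.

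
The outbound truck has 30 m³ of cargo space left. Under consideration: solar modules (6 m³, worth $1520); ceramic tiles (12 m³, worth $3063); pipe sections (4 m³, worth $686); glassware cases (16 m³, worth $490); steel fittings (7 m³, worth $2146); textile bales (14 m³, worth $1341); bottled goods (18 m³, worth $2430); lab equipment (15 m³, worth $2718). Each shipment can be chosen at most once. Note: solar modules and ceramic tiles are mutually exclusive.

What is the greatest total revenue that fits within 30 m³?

6384

Ranking by ratio (revenue/m³): steel fittings 306.57, ceramic tiles 255.25, solar modules 253.33, lab equipment 181.20.
Taking solar modules + steel fittings + lab equipment: 28 m³ used, 6384 in revenue.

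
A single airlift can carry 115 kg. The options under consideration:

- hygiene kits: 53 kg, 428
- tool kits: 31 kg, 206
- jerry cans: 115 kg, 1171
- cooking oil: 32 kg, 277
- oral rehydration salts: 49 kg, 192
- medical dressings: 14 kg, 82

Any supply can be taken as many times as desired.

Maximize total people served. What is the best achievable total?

1171

Ranking by ratio (people served/kg): jerry cans 10.18, cooking oil 8.66, hygiene kits 8.08.
Best packing: jerry cans — 115 kg, 1171 total.
That's the maximum — no swap from here does better than 1171.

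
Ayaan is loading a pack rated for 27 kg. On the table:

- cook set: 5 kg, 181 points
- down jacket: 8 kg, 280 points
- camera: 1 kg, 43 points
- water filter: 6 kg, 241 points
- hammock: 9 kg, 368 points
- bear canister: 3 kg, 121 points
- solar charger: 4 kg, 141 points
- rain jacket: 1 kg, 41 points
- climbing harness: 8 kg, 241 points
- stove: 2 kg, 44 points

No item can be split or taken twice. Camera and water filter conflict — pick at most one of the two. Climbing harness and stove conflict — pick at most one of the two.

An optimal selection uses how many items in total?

5

Best achievable utility is 1052.
cook set + water filter + hammock + bear canister + solar charger hits 1052 at 27 kg.
Every optimal selection uses 5 items.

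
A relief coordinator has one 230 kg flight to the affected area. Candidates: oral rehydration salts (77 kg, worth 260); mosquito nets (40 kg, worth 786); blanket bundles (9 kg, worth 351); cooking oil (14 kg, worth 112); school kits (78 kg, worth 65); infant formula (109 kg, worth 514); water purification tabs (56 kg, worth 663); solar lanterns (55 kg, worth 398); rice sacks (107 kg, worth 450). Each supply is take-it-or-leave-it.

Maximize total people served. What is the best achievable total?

2426

By people served per kg: blanket bundles 39.00, mosquito nets 19.65, water purification tabs 11.84, cooking oil 8.00 lead.
Filling by ratio: mosquito nets + blanket bundles + cooking oil + water purification tabs + solar lanterns for 2310, with 56 kg left unused.
Replace solar lanterns with infant formula: the trade gains 116 net, giving 2426 at 228 kg.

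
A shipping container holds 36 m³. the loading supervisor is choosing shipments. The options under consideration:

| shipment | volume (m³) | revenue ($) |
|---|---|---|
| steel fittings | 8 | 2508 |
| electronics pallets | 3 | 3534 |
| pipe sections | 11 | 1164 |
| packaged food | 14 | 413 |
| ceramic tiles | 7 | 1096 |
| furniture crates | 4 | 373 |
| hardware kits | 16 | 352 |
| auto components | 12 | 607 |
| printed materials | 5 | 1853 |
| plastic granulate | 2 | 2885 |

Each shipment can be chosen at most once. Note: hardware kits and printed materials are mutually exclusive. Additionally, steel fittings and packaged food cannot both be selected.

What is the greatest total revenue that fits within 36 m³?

Steel fittings + electronics pallets + pipe sections + ceramic tiles + printed materials + plastic granulate uses 36 of the 36 m³ and totals 13040.
Runner-up steel fittings + electronics pallets + pipe sections + furniture crates + printed materials + plastic granulate tops out at 12317.

13040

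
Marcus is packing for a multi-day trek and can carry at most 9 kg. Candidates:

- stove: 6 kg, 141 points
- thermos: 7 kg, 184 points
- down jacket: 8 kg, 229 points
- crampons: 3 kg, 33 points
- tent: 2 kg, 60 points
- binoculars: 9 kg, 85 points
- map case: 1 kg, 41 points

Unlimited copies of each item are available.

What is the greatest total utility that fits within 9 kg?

369

By utility per kg: map case 41.00, tent 30.00, down jacket 28.62, thermos 26.29 lead.
The ratio ordering already packs tightly: 9×map case, 9 kg, 369.
Every other selection either busts 9 kg or fails to beat 369.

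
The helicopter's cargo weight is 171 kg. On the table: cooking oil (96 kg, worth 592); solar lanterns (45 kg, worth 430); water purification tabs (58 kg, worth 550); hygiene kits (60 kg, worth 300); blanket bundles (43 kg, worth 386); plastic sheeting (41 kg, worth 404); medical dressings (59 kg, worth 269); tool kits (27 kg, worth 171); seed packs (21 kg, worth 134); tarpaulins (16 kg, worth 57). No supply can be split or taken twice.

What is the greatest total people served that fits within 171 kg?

The ratio heuristic lands on solar lanterns + water purification tabs + plastic sheeting + seed packs (1518) but leaves 6 kg idle.
Dropping seed packs frees 21 kg; slotting in tool kits (27 kg) lifts the total to 1555 at 171 kg.
Next best is solar lanterns + water purification tabs + plastic sheeting + seed packs at 1518 (165 kg) — short by 37.

1555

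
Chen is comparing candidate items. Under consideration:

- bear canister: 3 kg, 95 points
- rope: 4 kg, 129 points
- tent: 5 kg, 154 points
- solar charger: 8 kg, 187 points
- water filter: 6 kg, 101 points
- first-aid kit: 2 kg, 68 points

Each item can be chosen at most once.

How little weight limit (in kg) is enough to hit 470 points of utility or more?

17

Minimise kg subject to total utility ≥ 470.
Taking rope + tent + solar charger gives 470 (≥ 470) for 17 kg.
Any bundle with less than 17 kg falls short of 470.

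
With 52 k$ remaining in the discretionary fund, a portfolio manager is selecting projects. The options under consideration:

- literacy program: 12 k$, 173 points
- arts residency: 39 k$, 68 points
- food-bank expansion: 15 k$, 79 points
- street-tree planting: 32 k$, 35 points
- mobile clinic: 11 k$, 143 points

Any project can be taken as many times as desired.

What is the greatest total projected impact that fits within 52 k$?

Ranking by ratio (projected impact/k$): literacy program 14.42, mobile clinic 13.00, food-bank expansion 5.27, arts residency 1.74.
Taking 4×literacy program: 48 k$ used, 692 in projected impact.

692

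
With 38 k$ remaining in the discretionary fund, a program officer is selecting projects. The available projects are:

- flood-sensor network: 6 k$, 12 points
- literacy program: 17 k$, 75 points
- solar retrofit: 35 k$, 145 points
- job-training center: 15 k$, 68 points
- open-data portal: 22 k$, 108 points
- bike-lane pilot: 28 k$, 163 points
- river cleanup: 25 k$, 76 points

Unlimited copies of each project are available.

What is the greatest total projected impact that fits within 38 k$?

By projected impact per k$: bike-lane pilot 5.82, open-data portal 4.91, job-training center 4.53 lead.
The ratio heuristic lands on flood-sensor network + bike-lane pilot (175) but leaves 4 k$ idle.
The 34 k$ tied up in flood-sensor network and bike-lane pilot is better spent on job-training center + open-data portal — total rises to 176 (37 k$).
Every other selection either busts 38 k$ or fails to beat 176.

176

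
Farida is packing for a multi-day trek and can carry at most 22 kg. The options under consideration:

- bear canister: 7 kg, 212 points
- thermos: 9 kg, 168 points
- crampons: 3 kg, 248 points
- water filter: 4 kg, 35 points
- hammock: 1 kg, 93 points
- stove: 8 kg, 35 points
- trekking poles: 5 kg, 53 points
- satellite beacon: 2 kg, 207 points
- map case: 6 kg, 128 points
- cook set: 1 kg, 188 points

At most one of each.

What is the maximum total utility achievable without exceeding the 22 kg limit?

The ratio ordering already packs tightly: bear canister + crampons + hammock + satellite beacon + map case + cook set, 20 kg, 1076.
An exhaustive check of the 1024 subsets confirms 1076.

1076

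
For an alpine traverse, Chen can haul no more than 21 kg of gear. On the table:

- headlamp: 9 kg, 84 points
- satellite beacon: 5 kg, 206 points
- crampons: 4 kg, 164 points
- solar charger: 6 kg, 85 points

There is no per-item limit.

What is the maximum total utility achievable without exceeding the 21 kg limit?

By utility per kg: satellite beacon 41.20, crampons 41.00, solar charger 14.17, headlamp 9.33 lead.
Taking the top-ratio items first gives 4×satellite beacon for 824 (20 kg).
Dropping 3×satellite beacon frees 15 kg; slotting in 4×crampons (16 kg) lifts the total to 862 at 21 kg.
Every other selection either busts 21 kg or fails to beat 862.

862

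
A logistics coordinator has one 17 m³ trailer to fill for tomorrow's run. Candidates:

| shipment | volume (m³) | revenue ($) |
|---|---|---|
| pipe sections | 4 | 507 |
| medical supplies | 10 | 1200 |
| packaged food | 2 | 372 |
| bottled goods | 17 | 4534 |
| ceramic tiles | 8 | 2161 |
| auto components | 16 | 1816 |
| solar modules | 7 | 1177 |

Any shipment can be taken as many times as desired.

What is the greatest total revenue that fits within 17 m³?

Density check — ceramic tiles 270.12, bottled goods 266.71, packaged food 186.00 are the best per m³.
A density-first pass picks 2×ceramic tiles — 4322 at 16 m³.
Replace 2×ceramic tiles with bottled goods: the trade gains 212 net, giving 4534 at 17 m³.
Every other selection either busts 17 m³ or fails to beat 4534.

4534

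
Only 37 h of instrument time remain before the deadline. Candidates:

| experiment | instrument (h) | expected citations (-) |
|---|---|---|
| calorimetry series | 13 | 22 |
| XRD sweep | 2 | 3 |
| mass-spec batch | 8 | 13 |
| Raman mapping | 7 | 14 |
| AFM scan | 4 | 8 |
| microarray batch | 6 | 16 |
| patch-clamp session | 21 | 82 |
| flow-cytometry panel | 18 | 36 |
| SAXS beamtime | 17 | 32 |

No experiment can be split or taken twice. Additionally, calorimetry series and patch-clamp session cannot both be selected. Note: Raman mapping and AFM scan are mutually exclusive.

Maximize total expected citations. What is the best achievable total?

115

Best packing: XRD sweep + Raman mapping + microarray batch + patch-clamp session — 36 h, 115 total.
The spare 1 h is too small for any remaining experiment, and no feasible exchange beats 115.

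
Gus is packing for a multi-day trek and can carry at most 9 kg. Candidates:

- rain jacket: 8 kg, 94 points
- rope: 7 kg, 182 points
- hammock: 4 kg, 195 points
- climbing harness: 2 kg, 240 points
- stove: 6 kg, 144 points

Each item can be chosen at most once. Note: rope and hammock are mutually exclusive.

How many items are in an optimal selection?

2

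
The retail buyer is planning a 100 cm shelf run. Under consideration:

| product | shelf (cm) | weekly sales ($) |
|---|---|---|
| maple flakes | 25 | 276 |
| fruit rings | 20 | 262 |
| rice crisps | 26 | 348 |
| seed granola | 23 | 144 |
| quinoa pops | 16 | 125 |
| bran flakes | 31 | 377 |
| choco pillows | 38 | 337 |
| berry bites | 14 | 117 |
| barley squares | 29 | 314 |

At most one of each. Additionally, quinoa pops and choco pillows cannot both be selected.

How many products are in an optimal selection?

4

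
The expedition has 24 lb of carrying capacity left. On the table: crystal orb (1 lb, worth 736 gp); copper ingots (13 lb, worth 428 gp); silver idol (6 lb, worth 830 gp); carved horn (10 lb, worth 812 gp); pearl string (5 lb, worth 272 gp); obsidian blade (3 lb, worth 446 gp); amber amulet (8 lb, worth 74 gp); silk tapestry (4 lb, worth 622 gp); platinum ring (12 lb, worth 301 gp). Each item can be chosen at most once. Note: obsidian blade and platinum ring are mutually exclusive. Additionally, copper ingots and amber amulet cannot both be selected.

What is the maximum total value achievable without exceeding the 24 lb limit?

3446

Taking crystal orb + silver idol + carved horn + obsidian blade + silk tapestry: 24 lb used, 3446 in value.
Runner-up crystal orb + silver idol + carved horn + silk tapestry tops out at 3000.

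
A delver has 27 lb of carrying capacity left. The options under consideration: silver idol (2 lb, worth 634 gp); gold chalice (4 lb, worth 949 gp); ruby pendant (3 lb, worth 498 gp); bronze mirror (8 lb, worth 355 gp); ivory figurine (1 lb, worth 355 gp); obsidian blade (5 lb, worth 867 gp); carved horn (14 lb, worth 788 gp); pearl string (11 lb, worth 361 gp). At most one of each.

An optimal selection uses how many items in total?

Best achievable value is 3664.
silver idol + gold chalice + ruby pendant + ivory figurine + obsidian blade + pearl string hits 3664 at 26 lb.
Any selection reaching 3664 contains exactly 6 items.

6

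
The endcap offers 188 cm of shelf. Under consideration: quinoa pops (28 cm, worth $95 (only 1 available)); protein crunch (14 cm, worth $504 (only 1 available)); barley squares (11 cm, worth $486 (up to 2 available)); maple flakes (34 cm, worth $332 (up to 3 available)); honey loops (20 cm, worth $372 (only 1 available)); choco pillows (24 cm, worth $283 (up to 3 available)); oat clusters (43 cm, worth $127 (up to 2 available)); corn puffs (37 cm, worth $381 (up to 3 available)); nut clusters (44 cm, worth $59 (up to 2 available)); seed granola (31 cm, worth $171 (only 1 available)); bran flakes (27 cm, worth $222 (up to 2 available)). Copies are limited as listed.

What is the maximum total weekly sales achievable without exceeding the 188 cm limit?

3225

Taking the top-ratio products first gives protein crunch + 2×barley squares + honey loops + 3×choco pillows + corn puffs for 3078 (165 cm).
The 48 cm tied up in 2×choco pillows is better spent on maple flakes + corn puffs — total rises to 3225 (188 cm).
No other feasible combination exceeds 3225.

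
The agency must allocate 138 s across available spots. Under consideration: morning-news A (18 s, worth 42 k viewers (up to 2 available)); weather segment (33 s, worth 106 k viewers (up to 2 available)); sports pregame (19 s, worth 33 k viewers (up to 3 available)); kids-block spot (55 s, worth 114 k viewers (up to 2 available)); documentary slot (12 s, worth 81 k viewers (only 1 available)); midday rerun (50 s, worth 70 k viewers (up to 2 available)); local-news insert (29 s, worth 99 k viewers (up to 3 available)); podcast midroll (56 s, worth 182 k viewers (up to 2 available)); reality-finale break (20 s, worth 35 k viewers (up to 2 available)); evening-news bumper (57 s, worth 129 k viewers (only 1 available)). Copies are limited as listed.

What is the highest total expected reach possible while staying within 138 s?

A density-first pass picks weather segment + documentary slot + 3×local-news insert — 484 at 132 s.
The 29 s tied up in local-news insert is better spent on weather segment — total rises to 491 (136 s).

491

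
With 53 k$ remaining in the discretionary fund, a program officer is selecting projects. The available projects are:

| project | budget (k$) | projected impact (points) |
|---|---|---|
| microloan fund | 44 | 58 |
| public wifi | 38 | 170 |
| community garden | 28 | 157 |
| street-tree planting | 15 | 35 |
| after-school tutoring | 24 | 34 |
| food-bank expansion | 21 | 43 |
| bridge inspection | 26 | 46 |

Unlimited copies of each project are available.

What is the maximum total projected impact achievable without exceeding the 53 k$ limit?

By projected impact per k$: community garden 5.61, public wifi 4.47, street-tree planting 2.33 lead.
The ratio heuristic lands on community garden + street-tree planting (192) but leaves 10 k$ idle.
The 28 k$ tied up in community garden is better spent on public wifi — total rises to 205 (53 k$).
Nothing else within 53 k$ beats 205.

205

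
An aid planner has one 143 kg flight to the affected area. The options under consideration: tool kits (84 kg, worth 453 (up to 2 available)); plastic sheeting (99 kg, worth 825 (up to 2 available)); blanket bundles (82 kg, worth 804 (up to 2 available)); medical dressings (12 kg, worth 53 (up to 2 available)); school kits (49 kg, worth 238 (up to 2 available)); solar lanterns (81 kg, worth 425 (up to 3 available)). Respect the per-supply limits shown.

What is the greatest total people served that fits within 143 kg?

By people served per kg: blanket bundles 9.80, plastic sheeting 8.33, tool kits 5.39 lead.
Taking blanket bundles + medical dressings + school kits: 143 kg used, 1095 in people served.

1095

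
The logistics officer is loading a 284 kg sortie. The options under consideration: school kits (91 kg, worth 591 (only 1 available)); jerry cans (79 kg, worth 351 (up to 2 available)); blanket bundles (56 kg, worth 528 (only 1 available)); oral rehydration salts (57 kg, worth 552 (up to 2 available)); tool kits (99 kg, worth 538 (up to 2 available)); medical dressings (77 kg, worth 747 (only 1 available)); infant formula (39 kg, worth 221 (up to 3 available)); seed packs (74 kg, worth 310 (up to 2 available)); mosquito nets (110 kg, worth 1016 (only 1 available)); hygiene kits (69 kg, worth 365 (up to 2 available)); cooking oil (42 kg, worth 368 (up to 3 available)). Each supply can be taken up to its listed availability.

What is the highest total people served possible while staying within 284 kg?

2648

Density check — medical dressings 9.70, oral rehydration salts 9.68, blanket bundles 9.43, mosquito nets 9.24 are the best per kg.
The ratio heuristic lands on blanket bundles + 2×oral rehydration salts + medical dressings (2379) but leaves 37 kg idle.
Replace medical dressings with mosquito nets: the trade gains 269 net, giving 2648 at 280 kg.
That's the maximum — no swap from here does better than 2648.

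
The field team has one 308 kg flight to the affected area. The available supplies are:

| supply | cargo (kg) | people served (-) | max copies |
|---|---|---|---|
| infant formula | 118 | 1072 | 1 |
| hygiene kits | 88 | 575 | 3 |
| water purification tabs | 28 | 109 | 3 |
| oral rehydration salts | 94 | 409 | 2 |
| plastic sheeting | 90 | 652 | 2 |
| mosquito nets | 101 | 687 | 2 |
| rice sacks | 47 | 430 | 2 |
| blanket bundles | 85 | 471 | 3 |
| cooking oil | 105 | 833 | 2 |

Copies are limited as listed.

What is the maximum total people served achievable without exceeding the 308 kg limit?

2584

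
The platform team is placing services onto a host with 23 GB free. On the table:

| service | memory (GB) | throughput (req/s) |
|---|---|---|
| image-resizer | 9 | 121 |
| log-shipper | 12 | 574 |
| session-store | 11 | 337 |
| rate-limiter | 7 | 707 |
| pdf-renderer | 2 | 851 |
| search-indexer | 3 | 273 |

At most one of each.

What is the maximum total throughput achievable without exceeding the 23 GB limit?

Session-store + rate-limiter + pdf-renderer + search-indexer uses 23 of the 23 GB and totals 2168.
That's the maximum — no swap from here does better than 2168.

2168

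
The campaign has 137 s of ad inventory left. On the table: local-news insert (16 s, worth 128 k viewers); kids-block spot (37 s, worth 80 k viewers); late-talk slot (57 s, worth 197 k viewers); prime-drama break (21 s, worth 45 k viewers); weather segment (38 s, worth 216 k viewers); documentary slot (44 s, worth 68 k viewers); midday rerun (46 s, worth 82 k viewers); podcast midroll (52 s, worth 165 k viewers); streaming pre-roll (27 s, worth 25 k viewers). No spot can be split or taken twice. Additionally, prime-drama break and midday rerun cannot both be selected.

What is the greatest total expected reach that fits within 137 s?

586

Ranking by ratio (expected reach/s): local-news insert 8.00, weather segment 5.68, late-talk slot 3.46, podcast midroll 3.17.
Local-news insert + late-talk slot + prime-drama break + weather segment uses 132 of the 137 s and totals 586.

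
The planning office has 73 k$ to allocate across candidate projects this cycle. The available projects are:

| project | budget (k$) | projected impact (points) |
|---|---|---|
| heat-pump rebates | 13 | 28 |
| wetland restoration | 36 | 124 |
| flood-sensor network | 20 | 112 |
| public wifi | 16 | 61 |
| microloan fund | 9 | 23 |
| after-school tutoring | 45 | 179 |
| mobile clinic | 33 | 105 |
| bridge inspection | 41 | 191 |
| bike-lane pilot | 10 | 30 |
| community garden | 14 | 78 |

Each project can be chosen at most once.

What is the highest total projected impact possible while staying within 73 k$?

333

By projected impact per k$: flood-sensor network 5.60, community garden 5.57, bridge inspection 4.66, after-school tutoring 3.98 lead.
Taking the top-ratio projects first gives flood-sensor network + public wifi + microloan fund + bike-lane pilot + community garden for 304 (69 k$).
The 39 k$ tied up in public wifi and microloan fund and community garden is better spent on bridge inspection — total rises to 333 (71 k$).
Every other selection either busts 73 k$ or fails to beat 333.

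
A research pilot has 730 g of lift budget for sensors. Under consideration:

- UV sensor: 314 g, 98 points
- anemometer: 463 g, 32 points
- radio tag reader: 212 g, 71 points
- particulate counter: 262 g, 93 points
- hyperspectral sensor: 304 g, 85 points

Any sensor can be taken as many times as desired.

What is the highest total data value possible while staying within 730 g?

By data value per g: particulate counter 0.35, radio tag reader 0.33, UV sensor 0.31 lead.
Greedy by ratio would take 2×particulate counter: 524 g used, total 186.
Dropping particulate counter frees 262 g; slotting in 2×radio tag reader (424 g) lifts the total to 235 at 686 g.
Every other selection either busts 730 g or fails to beat 235.

235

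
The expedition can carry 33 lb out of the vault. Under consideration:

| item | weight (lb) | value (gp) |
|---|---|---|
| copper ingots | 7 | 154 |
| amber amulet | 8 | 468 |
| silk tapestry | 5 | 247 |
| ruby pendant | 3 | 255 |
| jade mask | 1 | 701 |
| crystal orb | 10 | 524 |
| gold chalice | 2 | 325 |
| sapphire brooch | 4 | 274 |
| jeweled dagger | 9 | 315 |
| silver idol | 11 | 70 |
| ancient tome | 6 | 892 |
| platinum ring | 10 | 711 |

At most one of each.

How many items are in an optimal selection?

Optimal total is 3427.
jade mask + crystal orb + gold chalice + sapphire brooch + ancient tome + platinum ring hits 3427 at 33 lb.
All optima have 6 items.

6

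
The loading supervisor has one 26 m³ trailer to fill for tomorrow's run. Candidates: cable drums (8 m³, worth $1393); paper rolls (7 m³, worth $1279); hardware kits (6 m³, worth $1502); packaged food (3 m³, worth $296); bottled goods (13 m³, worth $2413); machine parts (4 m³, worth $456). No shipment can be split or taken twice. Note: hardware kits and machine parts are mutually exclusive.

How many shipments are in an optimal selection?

3

The maximum revenue within 26 m³ is 5194.
paper rolls + hardware kits + bottled goods hits 5194 at 26 m³.
All optima have 3 shipments.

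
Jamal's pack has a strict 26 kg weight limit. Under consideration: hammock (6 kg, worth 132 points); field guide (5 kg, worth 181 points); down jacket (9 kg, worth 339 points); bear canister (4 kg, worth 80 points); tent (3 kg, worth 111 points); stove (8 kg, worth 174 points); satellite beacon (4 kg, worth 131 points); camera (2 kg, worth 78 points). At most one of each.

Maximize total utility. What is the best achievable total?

861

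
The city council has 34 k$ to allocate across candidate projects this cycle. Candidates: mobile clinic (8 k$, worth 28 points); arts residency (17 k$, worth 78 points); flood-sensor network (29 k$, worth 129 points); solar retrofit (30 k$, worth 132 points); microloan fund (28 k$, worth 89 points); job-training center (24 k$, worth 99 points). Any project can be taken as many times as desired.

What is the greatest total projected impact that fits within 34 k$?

156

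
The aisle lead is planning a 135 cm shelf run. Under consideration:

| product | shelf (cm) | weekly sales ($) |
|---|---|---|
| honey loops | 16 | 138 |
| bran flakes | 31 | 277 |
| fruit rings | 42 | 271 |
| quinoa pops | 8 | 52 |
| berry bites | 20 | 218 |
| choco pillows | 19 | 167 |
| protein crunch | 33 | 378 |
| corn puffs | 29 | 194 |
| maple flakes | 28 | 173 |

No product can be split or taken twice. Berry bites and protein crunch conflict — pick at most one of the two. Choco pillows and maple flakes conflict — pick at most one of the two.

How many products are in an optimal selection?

5

The maximum weekly sales within 135 cm is 1154.
honey loops + bran flakes + choco pillows + protein crunch + corn puffs hits 1154 at 128 cm.
Every optimal selection uses 5 products.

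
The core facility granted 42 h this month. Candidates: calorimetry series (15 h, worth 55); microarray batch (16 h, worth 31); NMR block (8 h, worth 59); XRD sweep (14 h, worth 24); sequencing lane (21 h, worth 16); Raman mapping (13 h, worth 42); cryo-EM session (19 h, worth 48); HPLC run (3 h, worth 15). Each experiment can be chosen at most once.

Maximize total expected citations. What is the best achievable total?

Calorimetry series + NMR block + Raman mapping + HPLC run uses 39 of the 42 h and totals 171.
The spare 3 h is too small for any remaining experiment, and no exchange beats 171.

171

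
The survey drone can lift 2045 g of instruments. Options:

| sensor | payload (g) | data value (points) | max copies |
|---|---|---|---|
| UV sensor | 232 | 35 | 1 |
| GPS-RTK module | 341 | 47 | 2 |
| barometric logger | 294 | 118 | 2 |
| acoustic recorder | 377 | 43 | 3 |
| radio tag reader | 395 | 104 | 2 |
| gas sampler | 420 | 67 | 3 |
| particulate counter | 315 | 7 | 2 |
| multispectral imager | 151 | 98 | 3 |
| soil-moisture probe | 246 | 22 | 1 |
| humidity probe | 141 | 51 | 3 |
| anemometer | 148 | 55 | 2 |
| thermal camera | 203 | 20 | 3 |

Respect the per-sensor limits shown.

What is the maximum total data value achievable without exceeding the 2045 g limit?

Taking the top-ratio sensors first gives UV sensor + 2×barometric logger + 3×multispectral imager + 3×humidity probe + 2×anemometer for 828 (1992 g).
Replace UV sensor and humidity probe with radio tag reader: the trade gains 18 net, giving 846 at 2014 g.
Every other selection either busts 2045 g or exceeds an availability limit or fails to beat 846.

846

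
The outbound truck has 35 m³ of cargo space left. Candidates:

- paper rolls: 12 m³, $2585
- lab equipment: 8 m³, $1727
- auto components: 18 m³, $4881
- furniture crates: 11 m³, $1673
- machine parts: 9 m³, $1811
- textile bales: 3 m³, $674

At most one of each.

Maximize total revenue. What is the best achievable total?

A density-first pass picks lab equipment + auto components + textile bales — 7282 at 29 m³.
Replace textile bales with machine parts: the trade gains 1137 net, giving 8419 at 35 m³.
Every other selection either busts 35 m³ or fails to beat 8419.

8419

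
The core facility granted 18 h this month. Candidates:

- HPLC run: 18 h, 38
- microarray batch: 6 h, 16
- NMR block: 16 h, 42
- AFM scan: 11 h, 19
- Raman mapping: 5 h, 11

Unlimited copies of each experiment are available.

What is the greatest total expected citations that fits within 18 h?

The ratio ordering already packs tightly: 3×microarray batch, 18 h, 48.
That's the maximum — no swap from here does better than 48.

48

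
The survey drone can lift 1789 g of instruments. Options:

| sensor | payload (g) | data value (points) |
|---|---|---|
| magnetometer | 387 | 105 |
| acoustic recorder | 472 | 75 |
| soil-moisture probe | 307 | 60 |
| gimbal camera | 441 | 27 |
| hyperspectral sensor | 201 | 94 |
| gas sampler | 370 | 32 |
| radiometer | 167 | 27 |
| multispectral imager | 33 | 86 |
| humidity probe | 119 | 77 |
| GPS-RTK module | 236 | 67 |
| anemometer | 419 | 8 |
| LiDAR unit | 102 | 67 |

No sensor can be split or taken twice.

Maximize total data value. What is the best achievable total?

598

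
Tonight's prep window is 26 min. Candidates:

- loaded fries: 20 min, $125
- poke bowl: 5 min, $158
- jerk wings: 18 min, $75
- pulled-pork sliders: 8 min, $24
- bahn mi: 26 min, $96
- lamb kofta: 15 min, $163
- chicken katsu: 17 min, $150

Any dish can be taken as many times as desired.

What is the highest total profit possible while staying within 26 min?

The ratio ordering already packs tightly: 5×poke bowl, 25 min, 790.
The spare 1 min is too small for any remaining dish, and no exchange beats 790.

790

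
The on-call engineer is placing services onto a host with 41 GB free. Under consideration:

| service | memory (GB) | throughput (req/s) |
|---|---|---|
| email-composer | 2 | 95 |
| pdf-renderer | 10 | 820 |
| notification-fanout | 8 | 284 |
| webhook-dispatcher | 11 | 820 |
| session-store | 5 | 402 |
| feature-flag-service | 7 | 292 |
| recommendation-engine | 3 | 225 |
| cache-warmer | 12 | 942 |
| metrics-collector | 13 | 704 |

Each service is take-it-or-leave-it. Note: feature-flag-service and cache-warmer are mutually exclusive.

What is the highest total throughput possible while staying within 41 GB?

Best packing: pdf-renderer + webhook-dispatcher + session-store + recommendation-engine + cache-warmer — 41 GB, 3209 total.
That's the maximum — no feasible swap from here does better than 3209.

3209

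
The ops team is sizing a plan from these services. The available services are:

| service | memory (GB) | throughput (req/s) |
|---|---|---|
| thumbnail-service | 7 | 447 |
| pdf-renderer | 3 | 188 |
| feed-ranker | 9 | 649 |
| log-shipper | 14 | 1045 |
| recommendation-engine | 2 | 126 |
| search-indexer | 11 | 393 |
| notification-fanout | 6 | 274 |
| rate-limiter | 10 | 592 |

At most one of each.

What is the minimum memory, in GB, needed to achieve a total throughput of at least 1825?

26

Minimise GB subject to total throughput ≥ 1825.
pdf-renderer + feed-ranker + log-shipper reaches 1882 using 26 GB.
Any bundle with less than 26 GB falls short of 1825.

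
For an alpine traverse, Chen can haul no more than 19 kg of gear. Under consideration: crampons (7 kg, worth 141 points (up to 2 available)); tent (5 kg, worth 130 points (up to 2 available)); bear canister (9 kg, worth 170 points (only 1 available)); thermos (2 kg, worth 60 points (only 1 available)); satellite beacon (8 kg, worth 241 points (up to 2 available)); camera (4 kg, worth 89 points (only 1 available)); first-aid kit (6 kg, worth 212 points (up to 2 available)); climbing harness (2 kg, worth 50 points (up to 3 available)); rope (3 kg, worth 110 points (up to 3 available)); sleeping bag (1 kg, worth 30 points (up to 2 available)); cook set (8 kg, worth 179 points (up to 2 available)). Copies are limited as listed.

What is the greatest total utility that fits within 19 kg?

674

Greedy by ratio would take thermos + first-aid kit + 3×rope + 2×sleeping bag: 19 kg used, total 662.
The 6 kg tied up in thermos and rope and sleeping bag is better spent on first-aid kit — total rises to 674 (19 kg).
Every other selection either busts 19 kg or exceeds an availability limit or fails to beat 674.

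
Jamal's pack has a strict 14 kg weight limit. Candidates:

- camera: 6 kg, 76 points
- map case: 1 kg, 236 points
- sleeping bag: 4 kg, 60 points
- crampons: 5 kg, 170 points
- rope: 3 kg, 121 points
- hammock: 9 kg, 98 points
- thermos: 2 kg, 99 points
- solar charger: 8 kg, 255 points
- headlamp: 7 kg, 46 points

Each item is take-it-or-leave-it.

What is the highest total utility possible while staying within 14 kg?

711

By utility per kg: map case 236.00, thermos 49.50, rope 40.33, crampons 34.00 lead.
The ratio heuristic lands on map case + crampons + rope + thermos (626) but leaves 3 kg idle.
The 5 kg tied up in crampons is better spent on solar charger — total rises to 711 (14 kg).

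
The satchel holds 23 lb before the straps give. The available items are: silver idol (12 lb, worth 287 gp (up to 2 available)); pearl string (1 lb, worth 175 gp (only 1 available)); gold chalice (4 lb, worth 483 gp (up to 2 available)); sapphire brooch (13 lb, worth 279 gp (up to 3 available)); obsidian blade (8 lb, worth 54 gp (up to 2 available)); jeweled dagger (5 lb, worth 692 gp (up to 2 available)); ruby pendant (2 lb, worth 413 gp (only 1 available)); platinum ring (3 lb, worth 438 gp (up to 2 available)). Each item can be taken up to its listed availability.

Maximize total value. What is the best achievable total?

Pearl string + gold chalice + 2×jeweled dagger + ruby pendant + 2×platinum ring uses 23 of the 23 lb and totals 3331.
Every other selection either busts 23 lb or exceeds an availability limit or fails to beat 3331.

3331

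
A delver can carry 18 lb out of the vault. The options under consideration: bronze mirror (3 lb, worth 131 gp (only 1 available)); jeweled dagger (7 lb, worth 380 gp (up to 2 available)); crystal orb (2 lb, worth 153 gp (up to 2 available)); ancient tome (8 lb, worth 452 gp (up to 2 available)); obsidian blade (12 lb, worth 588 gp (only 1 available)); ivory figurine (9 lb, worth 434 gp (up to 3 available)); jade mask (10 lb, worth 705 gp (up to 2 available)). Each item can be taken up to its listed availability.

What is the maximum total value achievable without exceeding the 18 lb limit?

1157

Ranking by ratio (value/lb): crystal orb 76.50, jade mask 70.50, ancient tome 56.50, jeweled dagger 54.29.
A density-first pass picks bronze mirror + 2×crystal orb + jade mask — 1142 at 17 lb.
Replace bronze mirror and 2×crystal orb with ancient tome: the trade gains 15 net, giving 1157 at 18 lb.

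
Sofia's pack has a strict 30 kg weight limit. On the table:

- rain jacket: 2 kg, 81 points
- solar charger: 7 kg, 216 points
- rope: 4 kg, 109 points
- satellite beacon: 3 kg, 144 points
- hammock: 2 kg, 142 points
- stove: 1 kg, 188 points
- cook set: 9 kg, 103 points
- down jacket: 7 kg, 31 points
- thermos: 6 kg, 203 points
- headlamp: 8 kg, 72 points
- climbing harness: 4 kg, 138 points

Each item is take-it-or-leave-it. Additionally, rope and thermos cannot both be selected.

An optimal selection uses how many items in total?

7

Best achievable utility is 1112.
rain jacket + solar charger + satellite beacon + hammock + stove + thermos + climbing harness hits 1112 at 25 kg.
All optima have 7 items.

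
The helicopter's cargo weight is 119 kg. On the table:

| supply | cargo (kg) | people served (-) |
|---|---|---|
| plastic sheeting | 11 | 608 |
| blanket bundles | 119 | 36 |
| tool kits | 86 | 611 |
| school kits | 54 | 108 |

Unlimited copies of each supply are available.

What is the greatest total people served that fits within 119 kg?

Ranking by ratio (people served/kg): plastic sheeting 55.27, tool kits 7.10, school kits 2.00, blanket bundles 0.30.
10×plastic sheeting uses 110 of the 119 kg and totals 6080.

6080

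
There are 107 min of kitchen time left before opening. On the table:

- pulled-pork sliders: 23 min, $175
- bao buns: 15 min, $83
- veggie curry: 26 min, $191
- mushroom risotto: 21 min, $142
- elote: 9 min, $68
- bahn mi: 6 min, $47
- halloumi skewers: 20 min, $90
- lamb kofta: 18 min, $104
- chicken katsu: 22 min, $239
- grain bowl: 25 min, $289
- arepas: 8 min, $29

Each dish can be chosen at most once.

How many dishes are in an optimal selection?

The maximum profit within 107 min is 962.
For example pulled-pork sliders + veggie curry + elote + chicken katsu + grain bowl achieves it, using 105 min.
Every optimal selection uses 5 dishes.

5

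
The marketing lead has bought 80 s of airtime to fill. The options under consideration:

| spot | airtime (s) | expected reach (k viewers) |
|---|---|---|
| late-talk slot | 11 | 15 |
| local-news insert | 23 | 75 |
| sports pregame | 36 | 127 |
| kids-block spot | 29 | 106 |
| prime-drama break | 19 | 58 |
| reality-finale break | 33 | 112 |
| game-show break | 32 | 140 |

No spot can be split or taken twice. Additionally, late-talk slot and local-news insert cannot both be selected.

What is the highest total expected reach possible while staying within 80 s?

304

Taking kids-block spot + prime-drama break + game-show break: 80 s used, 304 in expected reach.
No other feasible combination exceeds 304.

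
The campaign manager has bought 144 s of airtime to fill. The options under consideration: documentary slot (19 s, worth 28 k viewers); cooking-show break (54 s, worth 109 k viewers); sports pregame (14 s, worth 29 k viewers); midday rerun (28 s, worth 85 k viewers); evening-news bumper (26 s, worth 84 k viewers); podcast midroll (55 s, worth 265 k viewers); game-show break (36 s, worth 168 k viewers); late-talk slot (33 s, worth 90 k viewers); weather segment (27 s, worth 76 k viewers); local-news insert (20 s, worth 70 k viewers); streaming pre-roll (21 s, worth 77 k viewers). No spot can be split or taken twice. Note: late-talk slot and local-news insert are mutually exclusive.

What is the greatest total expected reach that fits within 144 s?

595

By expected reach per s: podcast midroll 4.82, game-show break 4.67, streaming pre-roll 3.67, local-news insert 3.50 lead.
A density-first pass picks podcast midroll + game-show break + local-news insert + streaming pre-roll — 580 at 132 s.
The 20 s tied up in local-news insert is better spent on midday rerun — total rises to 595 (140 s).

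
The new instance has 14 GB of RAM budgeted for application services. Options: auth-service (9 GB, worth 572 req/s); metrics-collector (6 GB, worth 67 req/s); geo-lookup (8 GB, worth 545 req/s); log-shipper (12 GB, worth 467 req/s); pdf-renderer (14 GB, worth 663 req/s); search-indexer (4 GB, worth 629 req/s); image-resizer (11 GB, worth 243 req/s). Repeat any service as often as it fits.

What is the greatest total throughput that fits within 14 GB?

1887

By throughput per GB: search-indexer 157.25, geo-lookup 68.12, auth-service 63.56, pdf-renderer 47.36 lead.
Best packing: 3×search-indexer — 12 GB, 1887 total.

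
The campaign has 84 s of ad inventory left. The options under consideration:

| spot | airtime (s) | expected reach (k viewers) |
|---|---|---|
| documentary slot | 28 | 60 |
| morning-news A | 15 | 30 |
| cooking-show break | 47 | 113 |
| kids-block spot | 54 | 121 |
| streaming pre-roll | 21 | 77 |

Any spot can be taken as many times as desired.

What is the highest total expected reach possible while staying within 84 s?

Best packing: 4×streaming pre-roll — 84 s, 308 total.
Every other selection either busts 84 s or fails to beat 308.

308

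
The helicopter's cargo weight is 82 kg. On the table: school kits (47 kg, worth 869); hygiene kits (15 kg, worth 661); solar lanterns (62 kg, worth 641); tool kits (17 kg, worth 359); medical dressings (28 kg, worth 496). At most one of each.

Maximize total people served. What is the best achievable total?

1889

By people served per kg: hygiene kits 44.07, tool kits 21.12, school kits 18.49 lead.
School kits + hygiene kits + tool kits uses 79 of the 82 kg and totals 1889.
Runner-up school kits + hygiene kits tops out at 1530.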